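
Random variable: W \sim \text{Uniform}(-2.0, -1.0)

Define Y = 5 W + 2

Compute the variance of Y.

For Y = aW + b: Var(Y) = a² * Var(W)
Var(W) = (-1 + 2)^2/12 = 0.083333333
Var(Y) = 5² * 0.083333333 = 25 * 0.083333333 = 2.0833333

2.0833333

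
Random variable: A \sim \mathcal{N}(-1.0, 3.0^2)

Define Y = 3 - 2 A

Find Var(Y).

For Y = aA + b: Var(Y) = a² * Var(A)
Var(A) = 3.0^2 = 9
Var(Y) = (-2)² * 9 = 4 * 9 = 36

36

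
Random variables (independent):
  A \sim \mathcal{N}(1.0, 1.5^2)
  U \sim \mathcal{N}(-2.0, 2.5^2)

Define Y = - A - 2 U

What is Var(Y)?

For independent RVs: Var(aX + bY) = a²Var(X) + b²Var(Y)
Var(A) = 2.25
Var(U) = 6.25
Var(Y) = (-1)²*2.25 + (-2)²*6.25
= 1*2.25 + 4*6.25 = 27.25

27.25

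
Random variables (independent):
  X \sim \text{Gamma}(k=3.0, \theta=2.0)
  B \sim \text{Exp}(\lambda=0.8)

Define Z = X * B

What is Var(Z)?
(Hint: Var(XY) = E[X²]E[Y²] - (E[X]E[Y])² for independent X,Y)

Var(XY) = E[X²]E[Y²] - (E[X]E[Y])²
E[X] = 6, Var(X) = 12
E[B] = 1.25, Var(B) = 1.5625
E[X²] = 12 + 6² = 48
E[B²] = 1.5625 + 1.25² = 3.125
Var(Z) = 48*3.125 - (6*1.25)²
= 150 - 56.25 = 93.75

93.75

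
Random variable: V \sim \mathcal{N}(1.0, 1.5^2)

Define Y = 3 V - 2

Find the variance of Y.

For Y = aV + b: Var(Y) = a² * Var(V)
Var(V) = 1.5^2 = 2.25
Var(Y) = 3² * 2.25 = 9 * 2.25 = 20.25

20.25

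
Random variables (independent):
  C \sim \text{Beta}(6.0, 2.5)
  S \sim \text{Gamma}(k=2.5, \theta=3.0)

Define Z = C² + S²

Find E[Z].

E[Z] = E[C²] + E[S²]
E[C²] = Var(C) + E[C]² = 0.021853943 + 0.4982699 = 0.52012384
E[S²] = Var(S) + E[S]² = 22.5 + 56.25 = 78.75
E[Z] = 0.52012384 + 78.75 = 79.270124

79.270124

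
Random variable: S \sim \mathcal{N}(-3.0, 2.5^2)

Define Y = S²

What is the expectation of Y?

Using E[X²] = Var(X) + (E[X])²:
E[S] = -3
Var(S) = 2.5^2 = 6.25
E[S²] = 6.25 + (-3)² = 6.25 + 9 = 15.25

15.25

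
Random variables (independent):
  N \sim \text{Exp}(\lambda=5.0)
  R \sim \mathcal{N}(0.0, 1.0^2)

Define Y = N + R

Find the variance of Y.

For independent RVs: Var(aX + bY) = a²Var(X) + b²Var(Y)
Var(N) = 0.04
Var(R) = 1
Var(Y) = 1²*0.04 + 1²*1
= 1*0.04 + 1*1 = 1.04

1.04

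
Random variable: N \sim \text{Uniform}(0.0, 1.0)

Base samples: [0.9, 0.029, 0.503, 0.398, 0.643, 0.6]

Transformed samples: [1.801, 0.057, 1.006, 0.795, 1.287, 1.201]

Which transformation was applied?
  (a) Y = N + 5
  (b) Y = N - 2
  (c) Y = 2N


Checking option (c) Y = 2N:
  N = 0.9 -> Y = 1.801 ✓
  N = 0.029 -> Y = 0.057 ✓
  N = 0.503 -> Y = 1.006 ✓
All samples match this transformation.

(c) 2N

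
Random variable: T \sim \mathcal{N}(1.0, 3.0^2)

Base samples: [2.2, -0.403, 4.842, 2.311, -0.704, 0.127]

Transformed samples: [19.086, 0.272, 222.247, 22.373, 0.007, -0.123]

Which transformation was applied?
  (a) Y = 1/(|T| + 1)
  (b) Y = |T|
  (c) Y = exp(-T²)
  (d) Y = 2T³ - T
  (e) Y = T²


Checking option (d) Y = 2T³ - T:
  T = 2.2 -> Y = 19.086 ✓
  T = -0.403 -> Y = 0.272 ✓
  T = 4.842 -> Y = 222.247 ✓
All samples match this transformation.

(d) 2T³ - T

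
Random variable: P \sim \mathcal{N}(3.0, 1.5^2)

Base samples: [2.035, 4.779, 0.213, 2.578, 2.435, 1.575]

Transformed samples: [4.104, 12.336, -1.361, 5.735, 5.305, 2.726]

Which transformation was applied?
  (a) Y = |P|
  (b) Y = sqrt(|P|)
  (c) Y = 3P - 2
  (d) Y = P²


Checking option (c) Y = 3P - 2:
  P = 2.035 -> Y = 4.104 ✓
  P = 4.779 -> Y = 12.336 ✓
  P = 0.213 -> Y = -1.361 ✓
All samples match this transformation.

(c) 3P - 2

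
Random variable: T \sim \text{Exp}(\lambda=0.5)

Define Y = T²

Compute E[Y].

Using E[X²] = Var(X) + (E[X])²:
E[T] = 2
Var(T) = 1/0.5^2 = 4
E[T²] = 4 + 2² = 4 + 4 = 8

8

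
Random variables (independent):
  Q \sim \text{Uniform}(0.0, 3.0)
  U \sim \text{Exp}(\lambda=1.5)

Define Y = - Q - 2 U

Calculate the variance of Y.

For independent RVs: Var(aX + bY) = a²Var(X) + b²Var(Y)
Var(Q) = 0.75
Var(U) = 0.44444444
Var(Y) = (-1)²*0.75 + (-2)²*0.44444444
= 1*0.75 + 4*0.44444444 = 2.5277778

2.5277778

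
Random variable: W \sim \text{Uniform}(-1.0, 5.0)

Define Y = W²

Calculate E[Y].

Using E[X²] = Var(X) + (E[X])²:
E[W] = 2
Var(W) = (5 + 1)^2/12 = 3
E[W²] = 3 + 2² = 3 + 4 = 7

7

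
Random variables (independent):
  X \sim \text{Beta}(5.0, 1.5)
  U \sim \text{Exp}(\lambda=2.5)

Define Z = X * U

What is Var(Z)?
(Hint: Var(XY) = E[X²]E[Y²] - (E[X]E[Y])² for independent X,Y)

Var(XY) = E[X²]E[Y²] - (E[X]E[Y])²
E[X] = 0.76923077, Var(X) = 0.023668639
E[U] = 0.4, Var(U) = 0.16
E[X²] = 0.023668639 + 0.76923077² = 0.61538462
E[U²] = 0.16 + 0.4² = 0.32
Var(Z) = 0.61538462*0.32 - (0.76923077*0.4)²
= 0.19692308 - 0.094674556 = 0.10224852

0.10224852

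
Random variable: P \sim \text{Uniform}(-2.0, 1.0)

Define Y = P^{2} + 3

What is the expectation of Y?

E[Y] = 1*E[P²] + 3
E[P] = -0.5
E[P²] = Var(P) + (E[P])² = 0.75 + 0.25 = 1
E[Y] = 1*1 + 3 = 4

4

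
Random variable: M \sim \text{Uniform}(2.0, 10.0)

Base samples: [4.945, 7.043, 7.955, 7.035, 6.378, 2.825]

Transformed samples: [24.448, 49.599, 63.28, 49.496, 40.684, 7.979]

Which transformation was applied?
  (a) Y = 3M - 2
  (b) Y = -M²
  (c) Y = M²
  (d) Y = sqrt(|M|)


Checking option (c) Y = M²:
  M = 4.945 -> Y = 24.448 ✓
  M = 7.043 -> Y = 49.599 ✓
  M = 7.955 -> Y = 63.28 ✓
All samples match this transformation.

(c) M²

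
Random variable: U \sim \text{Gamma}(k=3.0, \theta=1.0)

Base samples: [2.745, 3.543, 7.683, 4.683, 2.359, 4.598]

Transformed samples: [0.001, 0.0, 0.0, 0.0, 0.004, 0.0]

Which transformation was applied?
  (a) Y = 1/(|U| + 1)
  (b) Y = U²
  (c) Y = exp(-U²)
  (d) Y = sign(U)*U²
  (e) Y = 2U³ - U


Checking option (c) Y = exp(-U²):
  U = 2.745 -> Y = 0.001 ✓
  U = 3.543 -> Y = 0.0 ✓
  U = 7.683 -> Y = 0.0 ✓
All samples match this transformation.

(c) exp(-U²)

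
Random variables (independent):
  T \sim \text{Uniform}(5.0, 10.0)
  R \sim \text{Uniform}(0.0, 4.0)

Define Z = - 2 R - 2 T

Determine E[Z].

E[Z] = -2*E[T] - 2*E[R]
E[T] = 7.5
E[R] = 2
E[Z] = -2*7.5 - 2*2 = -19

-19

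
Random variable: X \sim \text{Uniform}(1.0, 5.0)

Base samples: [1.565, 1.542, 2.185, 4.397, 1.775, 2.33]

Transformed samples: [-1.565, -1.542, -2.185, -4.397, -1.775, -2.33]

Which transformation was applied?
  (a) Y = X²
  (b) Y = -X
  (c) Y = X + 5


Checking option (b) Y = -X:
  X = 1.565 -> Y = -1.565 ✓
  X = 1.542 -> Y = -1.542 ✓
  X = 2.185 -> Y = -2.185 ✓
All samples match this transformation.

(b) -X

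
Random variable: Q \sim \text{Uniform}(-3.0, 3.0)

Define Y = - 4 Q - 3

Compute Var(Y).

For Y = aQ + b: Var(Y) = a² * Var(Q)
Var(Q) = (3 + 3)^2/12 = 3
Var(Y) = (-4)² * 3 = 16 * 3 = 48

48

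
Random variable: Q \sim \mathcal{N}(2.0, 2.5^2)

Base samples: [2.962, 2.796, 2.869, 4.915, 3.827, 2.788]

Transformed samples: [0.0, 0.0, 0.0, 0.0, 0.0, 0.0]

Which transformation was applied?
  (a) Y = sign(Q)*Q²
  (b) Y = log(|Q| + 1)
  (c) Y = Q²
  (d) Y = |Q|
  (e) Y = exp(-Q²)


Checking option (e) Y = exp(-Q²):
  Q = 2.962 -> Y = 0.0 ✓
  Q = 2.796 -> Y = 0.0 ✓
  Q = 2.869 -> Y = 0.0 ✓
All samples match this transformation.

(e) exp(-Q²)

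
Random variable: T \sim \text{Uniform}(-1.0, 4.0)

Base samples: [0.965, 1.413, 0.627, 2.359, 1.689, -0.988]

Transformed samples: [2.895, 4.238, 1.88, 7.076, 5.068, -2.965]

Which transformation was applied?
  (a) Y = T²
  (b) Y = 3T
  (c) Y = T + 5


Checking option (b) Y = 3T:
  T = 0.965 -> Y = 2.895 ✓
  T = 1.413 -> Y = 4.238 ✓
  T = 0.627 -> Y = 1.88 ✓
All samples match this transformation.

(b) 3T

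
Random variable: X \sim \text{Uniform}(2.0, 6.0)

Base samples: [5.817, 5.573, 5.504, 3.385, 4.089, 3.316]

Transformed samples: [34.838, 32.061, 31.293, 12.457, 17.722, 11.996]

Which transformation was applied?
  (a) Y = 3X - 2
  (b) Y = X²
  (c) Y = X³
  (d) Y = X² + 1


Checking option (d) Y = X² + 1:
  X = 5.817 -> Y = 34.838 ✓
  X = 5.573 -> Y = 32.061 ✓
  X = 5.504 -> Y = 31.293 ✓
All samples match this transformation.

(d) X² + 1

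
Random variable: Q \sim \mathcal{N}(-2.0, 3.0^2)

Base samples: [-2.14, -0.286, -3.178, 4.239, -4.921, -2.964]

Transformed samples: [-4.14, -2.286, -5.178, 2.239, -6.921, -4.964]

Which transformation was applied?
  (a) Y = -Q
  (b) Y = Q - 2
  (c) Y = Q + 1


Checking option (b) Y = Q - 2:
  Q = -2.14 -> Y = -4.14 ✓
  Q = -0.286 -> Y = -2.286 ✓
  Q = -3.178 -> Y = -5.178 ✓
All samples match this transformation.

(b) Q - 2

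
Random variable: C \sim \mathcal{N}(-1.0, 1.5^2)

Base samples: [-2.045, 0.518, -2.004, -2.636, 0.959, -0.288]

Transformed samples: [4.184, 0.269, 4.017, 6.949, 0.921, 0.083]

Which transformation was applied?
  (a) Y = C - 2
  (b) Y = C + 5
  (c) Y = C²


Checking option (c) Y = C²:
  C = -2.045 -> Y = 4.184 ✓
  C = 0.518 -> Y = 0.269 ✓
  C = -2.004 -> Y = 4.017 ✓
All samples match this transformation.

(c) C²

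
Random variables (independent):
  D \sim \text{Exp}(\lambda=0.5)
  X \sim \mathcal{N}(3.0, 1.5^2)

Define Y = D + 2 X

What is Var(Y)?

For independent RVs: Var(aX + bY) = a²Var(X) + b²Var(Y)
Var(D) = 4
Var(X) = 2.25
Var(Y) = 1²*4 + 2²*2.25
= 1*4 + 4*2.25 = 13

13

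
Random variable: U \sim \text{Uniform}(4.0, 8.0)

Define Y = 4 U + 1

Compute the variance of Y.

For Y = aU + b: Var(Y) = a² * Var(U)
Var(U) = (8 - 4)^2/12 = 1.3333333
Var(Y) = 4² * 1.3333333 = 16 * 1.3333333 = 21.333333

21.333333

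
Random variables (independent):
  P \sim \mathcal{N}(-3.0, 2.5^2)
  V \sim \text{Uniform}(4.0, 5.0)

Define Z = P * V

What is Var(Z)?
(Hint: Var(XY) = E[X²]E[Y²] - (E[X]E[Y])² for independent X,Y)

Var(XY) = E[X²]E[Y²] - (E[X]E[Y])²
E[P] = -3, Var(P) = 6.25
E[V] = 4.5, Var(V) = 0.083333333
E[P²] = 6.25 + (-3)² = 15.25
E[V²] = 0.083333333 + 4.5² = 20.333333
Var(Z) = 15.25*20.333333 - (-3*4.5)²
= 310.08333 - 182.25 = 127.83333

127.83333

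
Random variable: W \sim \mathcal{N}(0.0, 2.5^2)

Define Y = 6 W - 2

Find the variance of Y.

For Y = aW + b: Var(Y) = a² * Var(W)
Var(W) = 2.5^2 = 6.25
Var(Y) = 6² * 6.25 = 36 * 6.25 = 225

225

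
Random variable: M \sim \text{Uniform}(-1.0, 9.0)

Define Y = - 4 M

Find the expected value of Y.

For Y = -4M:
E[Y] = -4 * E[M]
E[M] = (-1 + 9)/2 = 4
E[Y] = -4 * 4 = -16

-16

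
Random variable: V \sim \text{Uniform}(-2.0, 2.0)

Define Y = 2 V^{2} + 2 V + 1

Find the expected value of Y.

E[Y] = 2*E[V²] + 2*E[V] + 1
E[V] = 0
E[V²] = Var(V) + (E[V])² = 1.3333333 + 0 = 1.3333333
E[Y] = 2*1.3333333 + 2*0 + 1 = 3.6666667

3.6666667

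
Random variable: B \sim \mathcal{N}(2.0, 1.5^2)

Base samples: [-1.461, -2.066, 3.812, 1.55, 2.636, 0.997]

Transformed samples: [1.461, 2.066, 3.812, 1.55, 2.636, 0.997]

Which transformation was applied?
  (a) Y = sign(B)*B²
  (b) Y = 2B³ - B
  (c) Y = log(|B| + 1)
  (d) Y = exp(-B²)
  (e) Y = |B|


Checking option (e) Y = |B|:
  B = -1.461 -> Y = 1.461 ✓
  B = -2.066 -> Y = 2.066 ✓
  B = 3.812 -> Y = 3.812 ✓
All samples match this transformation.

(e) |B|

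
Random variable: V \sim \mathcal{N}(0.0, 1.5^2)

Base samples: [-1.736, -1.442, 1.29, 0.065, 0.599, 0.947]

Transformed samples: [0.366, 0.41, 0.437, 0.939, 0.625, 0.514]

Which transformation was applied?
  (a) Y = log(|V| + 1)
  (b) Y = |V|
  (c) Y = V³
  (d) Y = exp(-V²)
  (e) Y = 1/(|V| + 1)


Checking option (e) Y = 1/(|V| + 1):
  V = -1.736 -> Y = 0.366 ✓
  V = -1.442 -> Y = 0.41 ✓
  V = 1.29 -> Y = 0.437 ✓
All samples match this transformation.

(e) 1/(|V| + 1)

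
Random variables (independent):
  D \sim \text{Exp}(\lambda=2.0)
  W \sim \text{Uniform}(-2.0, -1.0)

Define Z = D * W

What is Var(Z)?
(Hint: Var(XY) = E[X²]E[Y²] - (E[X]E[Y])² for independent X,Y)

Var(XY) = E[X²]E[Y²] - (E[X]E[Y])²
E[D] = 0.5, Var(D) = 0.25
E[W] = -1.5, Var(W) = 0.083333333
E[D²] = 0.25 + 0.5² = 0.5
E[W²] = 0.083333333 + (-1.5)² = 2.3333333
Var(Z) = 0.5*2.3333333 - (0.5*(-1.5))²
= 1.1666667 - 0.5625 = 0.60416667

0.60416667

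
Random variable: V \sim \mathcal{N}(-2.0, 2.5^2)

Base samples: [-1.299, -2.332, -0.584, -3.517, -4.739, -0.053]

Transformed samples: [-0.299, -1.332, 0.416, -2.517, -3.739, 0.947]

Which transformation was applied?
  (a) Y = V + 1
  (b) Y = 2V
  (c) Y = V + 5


Checking option (a) Y = V + 1:
  V = -1.299 -> Y = -0.299 ✓
  V = -2.332 -> Y = -1.332 ✓
  V = -0.584 -> Y = 0.416 ✓
All samples match this transformation.

(a) V + 1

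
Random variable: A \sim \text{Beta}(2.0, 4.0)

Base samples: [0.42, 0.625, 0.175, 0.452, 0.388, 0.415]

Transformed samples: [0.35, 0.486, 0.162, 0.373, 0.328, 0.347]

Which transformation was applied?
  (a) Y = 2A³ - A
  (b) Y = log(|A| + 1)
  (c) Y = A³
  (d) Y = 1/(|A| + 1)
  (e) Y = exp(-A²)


Checking option (b) Y = log(|A| + 1):
  A = 0.42 -> Y = 0.35 ✓
  A = 0.625 -> Y = 0.486 ✓
  A = 0.175 -> Y = 0.162 ✓
All samples match this transformation.

(b) log(|A| + 1)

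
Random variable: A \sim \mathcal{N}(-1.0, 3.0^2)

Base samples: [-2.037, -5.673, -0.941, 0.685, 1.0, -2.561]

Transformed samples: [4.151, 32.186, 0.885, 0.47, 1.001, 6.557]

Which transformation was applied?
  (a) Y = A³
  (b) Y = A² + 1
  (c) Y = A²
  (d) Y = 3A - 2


Checking option (c) Y = A²:
  A = -2.037 -> Y = 4.151 ✓
  A = -5.673 -> Y = 32.186 ✓
  A = -0.941 -> Y = 0.885 ✓
All samples match this transformation.

(c) A²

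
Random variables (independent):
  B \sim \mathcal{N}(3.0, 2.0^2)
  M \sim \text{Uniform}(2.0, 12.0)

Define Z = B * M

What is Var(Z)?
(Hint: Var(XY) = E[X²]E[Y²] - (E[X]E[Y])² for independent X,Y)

Var(XY) = E[X²]E[Y²] - (E[X]E[Y])²
E[B] = 3, Var(B) = 4
E[M] = 7, Var(M) = 8.3333333
E[B²] = 4 + 3² = 13
E[M²] = 8.3333333 + 7² = 57.333333
Var(Z) = 13*57.333333 - (3*7)²
= 745.33333 - 441 = 304.33333

304.33333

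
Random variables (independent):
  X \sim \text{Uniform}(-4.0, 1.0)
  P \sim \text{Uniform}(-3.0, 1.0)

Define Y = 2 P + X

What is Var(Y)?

For independent RVs: Var(aX + bY) = a²Var(X) + b²Var(Y)
Var(X) = 2.0833333
Var(P) = 1.3333333
Var(Y) = 1²*2.0833333 + 2²*1.3333333
= 1*2.0833333 + 4*1.3333333 = 7.4166667

7.4166667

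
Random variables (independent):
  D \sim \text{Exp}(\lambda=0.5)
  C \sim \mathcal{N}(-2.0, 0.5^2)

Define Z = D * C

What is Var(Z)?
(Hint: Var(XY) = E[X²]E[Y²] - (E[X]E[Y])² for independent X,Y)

Var(XY) = E[X²]E[Y²] - (E[X]E[Y])²
E[D] = 2, Var(D) = 4
E[C] = -2, Var(C) = 0.25
E[D²] = 4 + 2² = 8
E[C²] = 0.25 + (-2)² = 4.25
Var(Z) = 8*4.25 - (2*(-2))²
= 34 - 16 = 18

18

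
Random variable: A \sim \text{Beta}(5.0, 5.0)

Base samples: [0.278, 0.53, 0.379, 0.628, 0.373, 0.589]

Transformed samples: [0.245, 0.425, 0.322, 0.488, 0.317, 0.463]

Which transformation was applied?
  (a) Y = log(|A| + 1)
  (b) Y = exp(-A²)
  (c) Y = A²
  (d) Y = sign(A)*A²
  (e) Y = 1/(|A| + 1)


Checking option (a) Y = log(|A| + 1):
  A = 0.278 -> Y = 0.245 ✓
  A = 0.53 -> Y = 0.425 ✓
  A = 0.379 -> Y = 0.322 ✓
All samples match this transformation.

(a) log(|A| + 1)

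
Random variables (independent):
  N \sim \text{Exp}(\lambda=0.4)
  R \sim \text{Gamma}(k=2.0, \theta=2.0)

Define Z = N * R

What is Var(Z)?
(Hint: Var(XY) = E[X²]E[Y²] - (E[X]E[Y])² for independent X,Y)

Var(XY) = E[X²]E[Y²] - (E[X]E[Y])²
E[N] = 2.5, Var(N) = 6.25
E[R] = 4, Var(R) = 8
E[N²] = 6.25 + 2.5² = 12.5
E[R²] = 8 + 4² = 24
Var(Z) = 12.5*24 - (2.5*4)²
= 300 - 100 = 200

200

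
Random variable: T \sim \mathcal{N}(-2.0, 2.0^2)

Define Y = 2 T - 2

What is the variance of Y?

For Y = aT + b: Var(Y) = a² * Var(T)
Var(T) = 2.0^2 = 4
Var(Y) = 2² * 4 = 4 * 4 = 16

16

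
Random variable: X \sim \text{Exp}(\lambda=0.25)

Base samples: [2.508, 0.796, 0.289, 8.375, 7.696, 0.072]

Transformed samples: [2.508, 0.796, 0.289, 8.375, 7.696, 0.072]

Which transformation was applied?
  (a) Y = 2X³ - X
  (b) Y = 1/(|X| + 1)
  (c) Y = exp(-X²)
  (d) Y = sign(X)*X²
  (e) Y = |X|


Checking option (e) Y = |X|:
  X = 2.508 -> Y = 2.508 ✓
  X = 0.796 -> Y = 0.796 ✓
  X = 0.289 -> Y = 0.289 ✓
All samples match this transformation.

(e) |X|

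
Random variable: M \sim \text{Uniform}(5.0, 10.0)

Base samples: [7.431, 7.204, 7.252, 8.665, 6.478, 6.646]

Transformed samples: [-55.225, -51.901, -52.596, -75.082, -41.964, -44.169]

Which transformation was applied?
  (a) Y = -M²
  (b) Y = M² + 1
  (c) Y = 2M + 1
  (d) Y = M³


Checking option (a) Y = -M²:
  M = 7.431 -> Y = -55.225 ✓
  M = 7.204 -> Y = -51.901 ✓
  M = 7.252 -> Y = -52.596 ✓
All samples match this transformation.

(a) -M²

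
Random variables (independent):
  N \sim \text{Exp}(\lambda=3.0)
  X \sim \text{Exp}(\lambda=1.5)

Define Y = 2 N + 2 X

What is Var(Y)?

For independent RVs: Var(aX + bY) = a²Var(X) + b²Var(Y)
Var(N) = 0.11111111
Var(X) = 0.44444444
Var(Y) = 2²*0.11111111 + 2²*0.44444444
= 4*0.11111111 + 4*0.44444444 = 2.2222222

2.2222222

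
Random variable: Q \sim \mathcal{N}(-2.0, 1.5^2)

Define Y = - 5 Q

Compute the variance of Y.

For Y = aQ + b: Var(Y) = a² * Var(Q)
Var(Q) = 1.5^2 = 2.25
Var(Y) = (-5)² * 2.25 = 25 * 2.25 = 56.25

56.25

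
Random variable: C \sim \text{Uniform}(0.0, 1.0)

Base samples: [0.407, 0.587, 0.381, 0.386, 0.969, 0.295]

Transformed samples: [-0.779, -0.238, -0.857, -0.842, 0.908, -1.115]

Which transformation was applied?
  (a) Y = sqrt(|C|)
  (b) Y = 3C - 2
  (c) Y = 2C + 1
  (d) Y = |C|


Checking option (b) Y = 3C - 2:
  C = 0.407 -> Y = -0.779 ✓
  C = 0.587 -> Y = -0.238 ✓
  C = 0.381 -> Y = -0.857 ✓
All samples match this transformation.

(b) 3C - 2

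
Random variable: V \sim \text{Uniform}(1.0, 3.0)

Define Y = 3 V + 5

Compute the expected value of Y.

For Y = 3V + 5:
E[Y] = 3 * E[V] + 5
E[V] = (1 + 3)/2 = 2
E[Y] = 3 * 2 + 5 = 11

11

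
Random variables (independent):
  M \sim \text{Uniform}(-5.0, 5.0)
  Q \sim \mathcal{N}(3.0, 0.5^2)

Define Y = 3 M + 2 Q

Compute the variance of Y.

For independent RVs: Var(aX + bY) = a²Var(X) + b²Var(Y)
Var(M) = 8.3333333
Var(Q) = 0.25
Var(Y) = 3²*8.3333333 + 2²*0.25
= 9*8.3333333 + 4*0.25 = 76

76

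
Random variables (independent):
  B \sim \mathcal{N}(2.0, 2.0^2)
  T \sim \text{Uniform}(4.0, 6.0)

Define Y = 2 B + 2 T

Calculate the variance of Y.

For independent RVs: Var(aX + bY) = a²Var(X) + b²Var(Y)
Var(B) = 4
Var(T) = 0.33333333
Var(Y) = 2²*4 + 2²*0.33333333
= 4*4 + 4*0.33333333 = 17.333333

17.333333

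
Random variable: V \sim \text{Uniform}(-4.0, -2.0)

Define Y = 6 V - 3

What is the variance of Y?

For Y = aV + b: Var(Y) = a² * Var(V)
Var(V) = (-2 + 4)^2/12 = 0.33333333
Var(Y) = 6² * 0.33333333 = 36 * 0.33333333 = 12

12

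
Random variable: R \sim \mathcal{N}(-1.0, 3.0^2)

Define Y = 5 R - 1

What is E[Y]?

For Y = 5R - 1:
E[Y] = 5 * E[R] - 1
E[R] = -1.0 = -1
E[Y] = 5 * (-1) - 1 = -6

-6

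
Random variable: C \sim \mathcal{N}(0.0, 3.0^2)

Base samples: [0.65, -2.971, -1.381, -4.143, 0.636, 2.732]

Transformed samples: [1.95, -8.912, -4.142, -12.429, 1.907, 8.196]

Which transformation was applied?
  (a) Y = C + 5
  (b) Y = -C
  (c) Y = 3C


Checking option (c) Y = 3C:
  C = 0.65 -> Y = 1.95 ✓
  C = -2.971 -> Y = -8.912 ✓
  C = -1.381 -> Y = -4.142 ✓
All samples match this transformation.

(c) 3C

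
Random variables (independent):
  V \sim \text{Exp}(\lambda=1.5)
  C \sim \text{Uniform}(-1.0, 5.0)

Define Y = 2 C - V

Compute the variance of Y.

For independent RVs: Var(aX + bY) = a²Var(X) + b²Var(Y)
Var(V) = 0.44444444
Var(C) = 3
Var(Y) = (-1)²*0.44444444 + 2²*3
= 1*0.44444444 + 4*3 = 12.444444

12.444444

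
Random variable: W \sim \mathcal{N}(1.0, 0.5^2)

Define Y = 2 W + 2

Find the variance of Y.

For Y = aW + b: Var(Y) = a² * Var(W)
Var(W) = 0.5^2 = 0.25
Var(Y) = 2² * 0.25 = 4 * 0.25 = 1

1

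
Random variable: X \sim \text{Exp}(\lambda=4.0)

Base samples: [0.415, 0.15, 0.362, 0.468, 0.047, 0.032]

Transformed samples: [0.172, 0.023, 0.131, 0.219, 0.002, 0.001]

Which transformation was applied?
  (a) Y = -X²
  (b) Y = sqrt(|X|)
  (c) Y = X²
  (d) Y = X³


Checking option (c) Y = X²:
  X = 0.415 -> Y = 0.172 ✓
  X = 0.15 -> Y = 0.023 ✓
  X = 0.362 -> Y = 0.131 ✓
All samples match this transformation.

(c) X²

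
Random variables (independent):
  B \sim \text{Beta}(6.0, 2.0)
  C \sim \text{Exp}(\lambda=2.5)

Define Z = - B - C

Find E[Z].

E[Z] = -1*E[B] - 1*E[C]
E[B] = 0.75
E[C] = 0.4
E[Z] = -1*0.75 - 1*0.4 = -1.15

-1.15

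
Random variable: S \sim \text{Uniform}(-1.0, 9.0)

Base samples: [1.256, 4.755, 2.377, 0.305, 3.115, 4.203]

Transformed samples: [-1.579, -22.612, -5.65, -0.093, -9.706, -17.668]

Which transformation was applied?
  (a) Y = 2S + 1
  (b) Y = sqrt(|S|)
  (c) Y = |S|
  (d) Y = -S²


Checking option (d) Y = -S²:
  S = 1.256 -> Y = -1.579 ✓
  S = 4.755 -> Y = -22.612 ✓
  S = 2.377 -> Y = -5.65 ✓
All samples match this transformation.

(d) -S²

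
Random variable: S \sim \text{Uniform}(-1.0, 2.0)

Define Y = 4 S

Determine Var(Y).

For Y = aS + b: Var(Y) = a² * Var(S)
Var(S) = (2 + 1)^2/12 = 0.75
Var(Y) = 4² * 0.75 = 16 * 0.75 = 12

12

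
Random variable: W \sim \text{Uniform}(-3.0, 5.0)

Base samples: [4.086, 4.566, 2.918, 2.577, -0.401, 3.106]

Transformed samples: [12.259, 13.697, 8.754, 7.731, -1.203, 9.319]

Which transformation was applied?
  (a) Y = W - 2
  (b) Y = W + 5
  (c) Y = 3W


Checking option (c) Y = 3W:
  W = 4.086 -> Y = 12.259 ✓
  W = 4.566 -> Y = 13.697 ✓
  W = 2.918 -> Y = 8.754 ✓
All samples match this transformation.

(c) 3W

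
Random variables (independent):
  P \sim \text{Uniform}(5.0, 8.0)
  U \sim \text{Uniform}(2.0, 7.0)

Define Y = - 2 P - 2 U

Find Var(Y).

For independent RVs: Var(aX + bY) = a²Var(X) + b²Var(Y)
Var(P) = 0.75
Var(U) = 2.0833333
Var(Y) = (-2)²*0.75 + (-2)²*2.0833333
= 4*0.75 + 4*2.0833333 = 11.333333

11.333333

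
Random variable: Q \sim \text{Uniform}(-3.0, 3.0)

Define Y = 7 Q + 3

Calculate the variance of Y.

For Y = aQ + b: Var(Y) = a² * Var(Q)
Var(Q) = (3 + 3)^2/12 = 3
Var(Y) = 7² * 3 = 49 * 3 = 147

147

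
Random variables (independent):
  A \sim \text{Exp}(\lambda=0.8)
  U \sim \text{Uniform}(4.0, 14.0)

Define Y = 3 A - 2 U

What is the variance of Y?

For independent RVs: Var(aX + bY) = a²Var(X) + b²Var(Y)
Var(A) = 1.5625
Var(U) = 8.3333333
Var(Y) = 3²*1.5625 + (-2)²*8.3333333
= 9*1.5625 + 4*8.3333333 = 47.395833

47.395833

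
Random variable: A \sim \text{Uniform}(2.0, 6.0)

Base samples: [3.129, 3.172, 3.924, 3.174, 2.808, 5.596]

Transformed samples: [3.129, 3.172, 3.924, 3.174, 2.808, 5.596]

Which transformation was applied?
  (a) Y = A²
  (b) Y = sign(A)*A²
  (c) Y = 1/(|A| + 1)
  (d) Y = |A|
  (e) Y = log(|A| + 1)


Checking option (d) Y = |A|:
  A = 3.129 -> Y = 3.129 ✓
  A = 3.172 -> Y = 3.172 ✓
  A = 3.924 -> Y = 3.924 ✓
All samples match this transformation.

(d) |A|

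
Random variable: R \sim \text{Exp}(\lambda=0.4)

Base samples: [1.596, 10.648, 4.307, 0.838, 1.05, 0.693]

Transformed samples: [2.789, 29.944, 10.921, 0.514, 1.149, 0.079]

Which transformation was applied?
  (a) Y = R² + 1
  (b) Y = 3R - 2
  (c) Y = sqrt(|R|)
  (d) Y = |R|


Checking option (b) Y = 3R - 2:
  R = 1.596 -> Y = 2.789 ✓
  R = 10.648 -> Y = 29.944 ✓
  R = 4.307 -> Y = 10.921 ✓
All samples match this transformation.

(b) 3R - 2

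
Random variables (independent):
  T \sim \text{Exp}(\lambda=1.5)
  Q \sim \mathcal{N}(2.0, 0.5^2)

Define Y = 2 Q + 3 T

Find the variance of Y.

For independent RVs: Var(aX + bY) = a²Var(X) + b²Var(Y)
Var(T) = 0.44444444
Var(Q) = 0.25
Var(Y) = 3²*0.44444444 + 2²*0.25
= 9*0.44444444 + 4*0.25 = 5

5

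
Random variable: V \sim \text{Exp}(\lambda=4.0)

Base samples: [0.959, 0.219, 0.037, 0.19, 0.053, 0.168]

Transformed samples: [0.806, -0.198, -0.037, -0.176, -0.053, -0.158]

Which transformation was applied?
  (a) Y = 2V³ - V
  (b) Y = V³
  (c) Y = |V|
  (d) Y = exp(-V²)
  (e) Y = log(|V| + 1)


Checking option (a) Y = 2V³ - V:
  V = 0.959 -> Y = 0.806 ✓
  V = 0.219 -> Y = -0.198 ✓
  V = 0.037 -> Y = -0.037 ✓
All samples match this transformation.

(a) 2V³ - V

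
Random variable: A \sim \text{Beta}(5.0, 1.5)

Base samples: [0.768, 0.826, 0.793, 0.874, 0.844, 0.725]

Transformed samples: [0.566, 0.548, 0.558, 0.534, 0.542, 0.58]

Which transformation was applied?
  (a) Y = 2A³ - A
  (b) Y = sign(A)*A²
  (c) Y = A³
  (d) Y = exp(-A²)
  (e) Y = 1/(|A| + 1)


Checking option (e) Y = 1/(|A| + 1):
  A = 0.768 -> Y = 0.566 ✓
  A = 0.826 -> Y = 0.548 ✓
  A = 0.793 -> Y = 0.558 ✓
All samples match this transformation.

(e) 1/(|A| + 1)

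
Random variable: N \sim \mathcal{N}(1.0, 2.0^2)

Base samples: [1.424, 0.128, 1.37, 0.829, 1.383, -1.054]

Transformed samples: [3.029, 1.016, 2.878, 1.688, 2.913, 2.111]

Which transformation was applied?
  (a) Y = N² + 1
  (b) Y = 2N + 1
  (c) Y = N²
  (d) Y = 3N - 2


Checking option (a) Y = N² + 1:
  N = 1.424 -> Y = 3.029 ✓
  N = 0.128 -> Y = 1.016 ✓
  N = 1.37 -> Y = 2.878 ✓
All samples match this transformation.

(a) N² + 1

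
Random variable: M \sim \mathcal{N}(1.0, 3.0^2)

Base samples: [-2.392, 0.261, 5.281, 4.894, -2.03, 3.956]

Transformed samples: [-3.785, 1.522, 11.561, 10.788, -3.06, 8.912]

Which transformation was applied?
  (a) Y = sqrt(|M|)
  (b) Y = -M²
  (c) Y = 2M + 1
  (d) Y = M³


Checking option (c) Y = 2M + 1:
  M = -2.392 -> Y = -3.785 ✓
  M = 0.261 -> Y = 1.522 ✓
  M = 5.281 -> Y = 11.561 ✓
All samples match this transformation.

(c) 2M + 1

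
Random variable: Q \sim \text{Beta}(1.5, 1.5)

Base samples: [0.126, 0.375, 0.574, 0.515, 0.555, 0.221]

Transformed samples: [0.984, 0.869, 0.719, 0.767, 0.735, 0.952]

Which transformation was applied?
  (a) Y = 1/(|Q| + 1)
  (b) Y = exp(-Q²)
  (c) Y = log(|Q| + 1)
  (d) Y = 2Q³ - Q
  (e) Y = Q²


Checking option (b) Y = exp(-Q²):
  Q = 0.126 -> Y = 0.984 ✓
  Q = 0.375 -> Y = 0.869 ✓
  Q = 0.574 -> Y = 0.719 ✓
All samples match this transformation.

(b) exp(-Q²)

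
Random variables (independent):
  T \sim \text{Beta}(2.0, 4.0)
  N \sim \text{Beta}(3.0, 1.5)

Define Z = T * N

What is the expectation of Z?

For independent RVs: E[XY] = E[X]*E[Y]
E[T] = 0.33333333
E[N] = 0.66666667
E[Z] = 0.33333333 * 0.66666667 = 0.22222222

0.22222222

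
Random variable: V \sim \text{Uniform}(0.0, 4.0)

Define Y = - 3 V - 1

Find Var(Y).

For Y = aV + b: Var(Y) = a² * Var(V)
Var(V) = (4 - 0)^2/12 = 1.3333333
Var(Y) = (-3)² * 1.3333333 = 9 * 1.3333333 = 12

12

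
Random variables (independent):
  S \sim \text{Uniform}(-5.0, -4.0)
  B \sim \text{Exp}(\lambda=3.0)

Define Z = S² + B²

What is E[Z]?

E[Z] = E[S²] + E[B²]
E[S²] = Var(S) + E[S]² = 0.083333333 + 20.25 = 20.333333
E[B²] = Var(B) + E[B]² = 0.11111111 + 0.11111111 = 0.22222222
E[Z] = 20.333333 + 0.22222222 = 20.555556

20.555556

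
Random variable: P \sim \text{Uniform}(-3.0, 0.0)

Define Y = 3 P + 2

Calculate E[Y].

For Y = 3P + 2:
E[Y] = 3 * E[P] + 2
E[P] = (-3 + 0)/2 = -1.5
E[Y] = 3 * (-1.5) + 2 = -2.5

-2.5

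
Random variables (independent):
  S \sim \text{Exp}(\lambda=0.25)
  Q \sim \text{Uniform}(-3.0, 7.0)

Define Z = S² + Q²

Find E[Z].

E[Z] = E[S²] + E[Q²]
E[S²] = Var(S) + E[S]² = 16 + 16 = 32
E[Q²] = Var(Q) + E[Q]² = 8.3333333 + 4 = 12.333333
E[Z] = 32 + 12.333333 = 44.333333

44.333333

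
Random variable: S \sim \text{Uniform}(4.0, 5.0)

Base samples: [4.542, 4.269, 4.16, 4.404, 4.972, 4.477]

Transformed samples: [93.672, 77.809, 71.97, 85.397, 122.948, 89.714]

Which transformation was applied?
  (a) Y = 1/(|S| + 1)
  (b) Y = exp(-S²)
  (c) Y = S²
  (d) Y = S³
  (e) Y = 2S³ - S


Checking option (d) Y = S³:
  S = 4.542 -> Y = 93.672 ✓
  S = 4.269 -> Y = 77.809 ✓
  S = 4.16 -> Y = 71.97 ✓
All samples match this transformation.

(d) S³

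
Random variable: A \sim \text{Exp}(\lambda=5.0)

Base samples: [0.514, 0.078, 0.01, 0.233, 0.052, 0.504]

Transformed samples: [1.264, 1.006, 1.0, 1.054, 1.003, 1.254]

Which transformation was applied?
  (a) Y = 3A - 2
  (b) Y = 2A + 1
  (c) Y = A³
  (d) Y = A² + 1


Checking option (d) Y = A² + 1:
  A = 0.514 -> Y = 1.264 ✓
  A = 0.078 -> Y = 1.006 ✓
  A = 0.01 -> Y = 1.0 ✓
All samples match this transformation.

(d) A² + 1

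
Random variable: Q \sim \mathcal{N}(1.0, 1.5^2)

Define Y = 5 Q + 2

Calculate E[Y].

For Y = 5Q + 2:
E[Y] = 5 * E[Q] + 2
E[Q] = 1.0 = 1
E[Y] = 5 * 1 + 2 = 7

7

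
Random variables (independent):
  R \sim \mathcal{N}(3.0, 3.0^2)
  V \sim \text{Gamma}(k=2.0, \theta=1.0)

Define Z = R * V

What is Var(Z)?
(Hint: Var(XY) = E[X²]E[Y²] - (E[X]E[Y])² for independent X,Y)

Var(XY) = E[X²]E[Y²] - (E[X]E[Y])²
E[R] = 3, Var(R) = 9
E[V] = 2, Var(V) = 2
E[R²] = 9 + 3² = 18
E[V²] = 2 + 2² = 6
Var(Z) = 18*6 - (3*2)²
= 108 - 36 = 72

72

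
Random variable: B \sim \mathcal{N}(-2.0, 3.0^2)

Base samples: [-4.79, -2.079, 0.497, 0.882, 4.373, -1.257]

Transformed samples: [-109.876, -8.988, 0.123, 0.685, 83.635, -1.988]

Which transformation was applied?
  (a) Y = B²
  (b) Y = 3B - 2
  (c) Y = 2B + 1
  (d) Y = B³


Checking option (d) Y = B³:
  B = -4.79 -> Y = -109.876 ✓
  B = -2.079 -> Y = -8.988 ✓
  B = 0.497 -> Y = 0.123 ✓
All samples match this transformation.

(d) B³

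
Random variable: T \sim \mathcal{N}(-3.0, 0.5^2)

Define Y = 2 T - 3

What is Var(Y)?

For Y = aT + b: Var(Y) = a² * Var(T)
Var(T) = 0.5^2 = 0.25
Var(Y) = 2² * 0.25 = 4 * 0.25 = 1

1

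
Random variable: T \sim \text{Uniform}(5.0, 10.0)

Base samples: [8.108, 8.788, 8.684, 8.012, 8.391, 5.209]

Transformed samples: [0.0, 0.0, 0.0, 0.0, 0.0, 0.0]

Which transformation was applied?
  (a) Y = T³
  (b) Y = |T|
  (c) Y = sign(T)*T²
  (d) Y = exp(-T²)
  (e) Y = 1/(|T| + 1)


Checking option (d) Y = exp(-T²):
  T = 8.108 -> Y = 0.0 ✓
  T = 8.788 -> Y = 0.0 ✓
  T = 8.684 -> Y = 0.0 ✓
All samples match this transformation.

(d) exp(-T²)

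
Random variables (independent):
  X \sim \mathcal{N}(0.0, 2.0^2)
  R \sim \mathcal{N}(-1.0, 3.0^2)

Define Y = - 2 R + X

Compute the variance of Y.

For independent RVs: Var(aX + bY) = a²Var(X) + b²Var(Y)
Var(X) = 4
Var(R) = 9
Var(Y) = 1²*4 + (-2)²*9
= 1*4 + 4*9 = 40

40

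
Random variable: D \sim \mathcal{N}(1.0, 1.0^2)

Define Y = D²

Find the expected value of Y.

Using E[X²] = Var(X) + (E[X])²:
E[D] = 1
Var(D) = 1.0^2 = 1
E[D²] = 1 + 1² = 1 + 1 = 2

2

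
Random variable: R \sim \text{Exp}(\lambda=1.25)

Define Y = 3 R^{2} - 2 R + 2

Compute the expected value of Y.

E[Y] = 3*E[R²] - 2*E[R] + 2
E[R] = 0.8
E[R²] = Var(R) + (E[R])² = 0.64 + 0.64 = 1.28
E[Y] = 3*1.28 - 2*0.8 + 2 = 4.24

4.24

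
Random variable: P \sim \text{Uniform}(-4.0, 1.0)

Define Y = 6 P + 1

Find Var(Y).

For Y = aP + b: Var(Y) = a² * Var(P)
Var(P) = (1 + 4)^2/12 = 2.0833333
Var(Y) = 6² * 2.0833333 = 36 * 2.0833333 = 75

75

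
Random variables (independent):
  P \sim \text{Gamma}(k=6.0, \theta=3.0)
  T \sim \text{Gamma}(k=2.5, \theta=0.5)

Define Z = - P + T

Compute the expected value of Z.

E[Z] = -1*E[P] + 1*E[T]
E[P] = 18
E[T] = 1.25
E[Z] = -1*18 + 1*1.25 = -16.75

-16.75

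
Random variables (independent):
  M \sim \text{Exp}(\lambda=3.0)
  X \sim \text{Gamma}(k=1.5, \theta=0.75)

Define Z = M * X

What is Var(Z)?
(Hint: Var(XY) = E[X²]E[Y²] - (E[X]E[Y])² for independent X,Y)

Var(XY) = E[X²]E[Y²] - (E[X]E[Y])²
E[M] = 0.33333333, Var(M) = 0.11111111
E[X] = 1.125, Var(X) = 0.84375
E[M²] = 0.11111111 + 0.33333333² = 0.22222222
E[X²] = 0.84375 + 1.125² = 2.109375
Var(Z) = 0.22222222*2.109375 - (0.33333333*1.125)²
= 0.46875 - 0.140625 = 0.328125

0.328125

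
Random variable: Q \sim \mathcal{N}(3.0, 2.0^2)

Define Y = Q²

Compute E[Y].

Using E[X²] = Var(X) + (E[X])²:
E[Q] = 3
Var(Q) = 2.0^2 = 4
E[Q²] = 4 + 3² = 4 + 9 = 13

13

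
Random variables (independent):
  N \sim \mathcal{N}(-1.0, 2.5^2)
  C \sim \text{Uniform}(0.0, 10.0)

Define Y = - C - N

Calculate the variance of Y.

For independent RVs: Var(aX + bY) = a²Var(X) + b²Var(Y)
Var(N) = 6.25
Var(C) = 8.3333333
Var(Y) = (-1)²*6.25 + (-1)²*8.3333333
= 1*6.25 + 1*8.3333333 = 14.583333

14.583333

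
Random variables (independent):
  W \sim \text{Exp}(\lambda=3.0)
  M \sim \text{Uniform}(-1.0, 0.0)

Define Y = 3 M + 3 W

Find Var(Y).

For independent RVs: Var(aX + bY) = a²Var(X) + b²Var(Y)
Var(W) = 0.11111111
Var(M) = 0.083333333
Var(Y) = 3²*0.11111111 + 3²*0.083333333
= 9*0.11111111 + 9*0.083333333 = 1.75

1.75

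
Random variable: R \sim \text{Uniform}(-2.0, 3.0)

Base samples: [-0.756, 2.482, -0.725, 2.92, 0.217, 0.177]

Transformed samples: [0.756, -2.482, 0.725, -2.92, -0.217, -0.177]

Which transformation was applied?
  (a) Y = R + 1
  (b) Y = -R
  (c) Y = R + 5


Checking option (b) Y = -R:
  R = -0.756 -> Y = 0.756 ✓
  R = 2.482 -> Y = -2.482 ✓
  R = -0.725 -> Y = 0.725 ✓
All samples match this transformation.

(b) -R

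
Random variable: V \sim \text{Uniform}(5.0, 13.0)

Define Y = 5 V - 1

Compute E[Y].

For Y = 5V - 1:
E[Y] = 5 * E[V] - 1
E[V] = (5 + 13)/2 = 9
E[Y] = 5 * 9 - 1 = 44

44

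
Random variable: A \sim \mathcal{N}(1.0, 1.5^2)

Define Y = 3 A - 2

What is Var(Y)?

For Y = aA + b: Var(Y) = a² * Var(A)
Var(A) = 1.5^2 = 2.25
Var(Y) = 3² * 2.25 = 9 * 2.25 = 20.25

20.25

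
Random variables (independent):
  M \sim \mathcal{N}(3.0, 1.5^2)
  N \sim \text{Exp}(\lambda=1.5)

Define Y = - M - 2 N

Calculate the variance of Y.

For independent RVs: Var(aX + bY) = a²Var(X) + b²Var(Y)
Var(M) = 2.25
Var(N) = 0.44444444
Var(Y) = (-1)²*2.25 + (-2)²*0.44444444
= 1*2.25 + 4*0.44444444 = 4.0277778

4.0277778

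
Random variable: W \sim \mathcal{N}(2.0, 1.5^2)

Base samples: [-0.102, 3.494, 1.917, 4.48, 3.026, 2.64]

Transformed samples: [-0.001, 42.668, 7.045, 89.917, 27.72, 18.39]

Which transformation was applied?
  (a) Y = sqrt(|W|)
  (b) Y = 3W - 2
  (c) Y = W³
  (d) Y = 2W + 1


Checking option (c) Y = W³:
  W = -0.102 -> Y = -0.001 ✓
  W = 3.494 -> Y = 42.668 ✓
  W = 1.917 -> Y = 7.045 ✓
All samples match this transformation.

(c) W³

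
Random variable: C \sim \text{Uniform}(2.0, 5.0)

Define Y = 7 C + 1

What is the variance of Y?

For Y = aC + b: Var(Y) = a² * Var(C)
Var(C) = (5 - 2)^2/12 = 0.75
Var(Y) = 7² * 0.75 = 49 * 0.75 = 36.75

36.75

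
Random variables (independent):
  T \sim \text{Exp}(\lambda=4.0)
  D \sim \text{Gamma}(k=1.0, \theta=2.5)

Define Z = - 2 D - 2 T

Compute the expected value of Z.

E[Z] = -2*E[T] - 2*E[D]
E[T] = 0.25
E[D] = 2.5
E[Z] = -2*0.25 - 2*2.5 = -5.5

-5.5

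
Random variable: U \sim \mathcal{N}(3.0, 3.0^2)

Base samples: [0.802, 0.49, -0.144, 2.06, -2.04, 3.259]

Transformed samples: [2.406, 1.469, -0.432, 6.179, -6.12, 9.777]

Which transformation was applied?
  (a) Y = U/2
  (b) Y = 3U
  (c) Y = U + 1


Checking option (b) Y = 3U:
  U = 0.802 -> Y = 2.406 ✓
  U = 0.49 -> Y = 1.469 ✓
  U = -0.144 -> Y = -0.432 ✓
All samples match this transformation.

(b) 3U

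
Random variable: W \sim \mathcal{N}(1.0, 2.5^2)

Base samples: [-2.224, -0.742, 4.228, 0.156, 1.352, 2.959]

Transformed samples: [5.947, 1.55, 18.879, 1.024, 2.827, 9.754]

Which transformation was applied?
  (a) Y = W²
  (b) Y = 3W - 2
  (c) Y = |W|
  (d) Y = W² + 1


Checking option (d) Y = W² + 1:
  W = -2.224 -> Y = 5.947 ✓
  W = -0.742 -> Y = 1.55 ✓
  W = 4.228 -> Y = 18.879 ✓
All samples match this transformation.

(d) W² + 1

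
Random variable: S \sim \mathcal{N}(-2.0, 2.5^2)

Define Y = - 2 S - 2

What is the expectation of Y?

For Y = -2S - 2:
E[Y] = -2 * E[S] - 2
E[S] = -2.0 = -2
E[Y] = -2 * (-2) - 2 = 2

2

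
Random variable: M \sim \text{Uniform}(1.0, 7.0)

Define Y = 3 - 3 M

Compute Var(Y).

For Y = aM + b: Var(Y) = a² * Var(M)
Var(M) = (7 - 1)^2/12 = 3
Var(Y) = (-3)² * 3 = 9 * 3 = 27

27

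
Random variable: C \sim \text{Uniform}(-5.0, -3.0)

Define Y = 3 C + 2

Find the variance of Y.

For Y = aC + b: Var(Y) = a² * Var(C)
Var(C) = (-3 + 5)^2/12 = 0.33333333
Var(Y) = 3² * 0.33333333 = 9 * 0.33333333 = 3

3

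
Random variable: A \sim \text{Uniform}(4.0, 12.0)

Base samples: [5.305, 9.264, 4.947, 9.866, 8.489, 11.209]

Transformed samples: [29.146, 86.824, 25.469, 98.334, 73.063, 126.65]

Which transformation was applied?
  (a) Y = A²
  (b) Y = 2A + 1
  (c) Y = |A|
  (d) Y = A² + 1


Checking option (d) Y = A² + 1:
  A = 5.305 -> Y = 29.146 ✓
  A = 9.264 -> Y = 86.824 ✓
  A = 4.947 -> Y = 25.469 ✓
All samples match this transformation.

(d) A² + 1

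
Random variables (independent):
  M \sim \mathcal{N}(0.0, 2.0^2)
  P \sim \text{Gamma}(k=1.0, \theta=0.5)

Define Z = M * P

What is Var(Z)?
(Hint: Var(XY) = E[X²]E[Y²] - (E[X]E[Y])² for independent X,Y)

Var(XY) = E[X²]E[Y²] - (E[X]E[Y])²
E[M] = 0, Var(M) = 4
E[P] = 0.5, Var(P) = 0.25
E[M²] = 4 + 0² = 4
E[P²] = 0.25 + 0.5² = 0.5
Var(Z) = 4*0.5 - (0*0.5)²
= 2 - 0 = 2

2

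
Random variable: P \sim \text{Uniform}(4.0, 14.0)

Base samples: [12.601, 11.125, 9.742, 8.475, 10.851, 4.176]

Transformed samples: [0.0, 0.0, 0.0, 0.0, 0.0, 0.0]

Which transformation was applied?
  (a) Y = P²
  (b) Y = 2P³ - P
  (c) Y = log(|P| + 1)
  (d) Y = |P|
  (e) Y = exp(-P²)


Checking option (e) Y = exp(-P²):
  P = 12.601 -> Y = 0.0 ✓
  P = 11.125 -> Y = 0.0 ✓
  P = 9.742 -> Y = 0.0 ✓
All samples match this transformation.

(e) exp(-P²)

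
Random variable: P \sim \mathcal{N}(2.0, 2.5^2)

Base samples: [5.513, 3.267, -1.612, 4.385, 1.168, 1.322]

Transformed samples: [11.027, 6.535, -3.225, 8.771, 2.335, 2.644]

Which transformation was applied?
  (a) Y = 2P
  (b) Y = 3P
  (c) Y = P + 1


Checking option (a) Y = 2P:
  P = 5.513 -> Y = 11.027 ✓
  P = 3.267 -> Y = 6.535 ✓
  P = -1.612 -> Y = -3.225 ✓
All samples match this transformation.

(a) 2P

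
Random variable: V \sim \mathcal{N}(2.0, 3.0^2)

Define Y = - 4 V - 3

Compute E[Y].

For Y = -4V - 3:
E[Y] = -4 * E[V] - 3
E[V] = 2.0 = 2
E[Y] = -4 * 2 - 3 = -11

-11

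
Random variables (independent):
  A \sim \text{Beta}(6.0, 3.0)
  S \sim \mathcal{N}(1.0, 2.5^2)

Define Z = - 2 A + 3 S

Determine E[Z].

E[Z] = -2*E[A] + 3*E[S]
E[A] = 0.66666667
E[S] = 1
E[Z] = -2*0.66666667 + 3*1 = 1.6666667

1.6666667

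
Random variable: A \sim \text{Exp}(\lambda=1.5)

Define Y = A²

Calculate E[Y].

E[A²] = Var(A) + (E[A])² = 0.44444444 + 0.44444444 = 0.88888889

0.88888889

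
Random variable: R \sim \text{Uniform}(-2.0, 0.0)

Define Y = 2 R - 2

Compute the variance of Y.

For Y = aR + b: Var(Y) = a² * Var(R)
Var(R) = (0 + 2)^2/12 = 0.33333333
Var(Y) = 2² * 0.33333333 = 4 * 0.33333333 = 1.3333333

1.3333333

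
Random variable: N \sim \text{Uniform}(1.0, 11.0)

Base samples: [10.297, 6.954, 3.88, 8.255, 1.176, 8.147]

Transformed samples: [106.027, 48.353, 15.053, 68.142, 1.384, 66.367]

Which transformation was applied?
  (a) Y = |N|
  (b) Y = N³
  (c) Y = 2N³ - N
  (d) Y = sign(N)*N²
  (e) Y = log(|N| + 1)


Checking option (d) Y = sign(N)*N²:
  N = 10.297 -> Y = 106.027 ✓
  N = 6.954 -> Y = 48.353 ✓
  N = 3.88 -> Y = 15.053 ✓
All samples match this transformation.

(d) sign(N)*N²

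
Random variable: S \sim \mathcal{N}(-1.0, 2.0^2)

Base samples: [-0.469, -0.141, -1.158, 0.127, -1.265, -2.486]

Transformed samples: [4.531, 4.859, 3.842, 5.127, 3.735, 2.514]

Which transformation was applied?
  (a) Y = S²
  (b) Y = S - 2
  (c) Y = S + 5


Checking option (c) Y = S + 5:
  S = -0.469 -> Y = 4.531 ✓
  S = -0.141 -> Y = 4.859 ✓
  S = -1.158 -> Y = 3.842 ✓
All samples match this transformation.

(c) S + 5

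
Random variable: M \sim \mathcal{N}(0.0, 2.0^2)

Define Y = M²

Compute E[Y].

Using E[X²] = Var(X) + (E[X])²:
E[M] = 0
Var(M) = 2.0^2 = 4
E[M²] = 4 + 0² = 4 + 0 = 4

4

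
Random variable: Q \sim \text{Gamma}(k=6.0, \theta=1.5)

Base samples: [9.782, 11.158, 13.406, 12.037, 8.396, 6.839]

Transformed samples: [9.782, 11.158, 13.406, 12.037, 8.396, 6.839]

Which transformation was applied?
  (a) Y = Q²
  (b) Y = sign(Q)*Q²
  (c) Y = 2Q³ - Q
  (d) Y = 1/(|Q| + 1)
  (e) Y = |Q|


Checking option (e) Y = |Q|:
  Q = 9.782 -> Y = 9.782 ✓
  Q = 11.158 -> Y = 11.158 ✓
  Q = 13.406 -> Y = 13.406 ✓
All samples match this transformation.

(e) |Q|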